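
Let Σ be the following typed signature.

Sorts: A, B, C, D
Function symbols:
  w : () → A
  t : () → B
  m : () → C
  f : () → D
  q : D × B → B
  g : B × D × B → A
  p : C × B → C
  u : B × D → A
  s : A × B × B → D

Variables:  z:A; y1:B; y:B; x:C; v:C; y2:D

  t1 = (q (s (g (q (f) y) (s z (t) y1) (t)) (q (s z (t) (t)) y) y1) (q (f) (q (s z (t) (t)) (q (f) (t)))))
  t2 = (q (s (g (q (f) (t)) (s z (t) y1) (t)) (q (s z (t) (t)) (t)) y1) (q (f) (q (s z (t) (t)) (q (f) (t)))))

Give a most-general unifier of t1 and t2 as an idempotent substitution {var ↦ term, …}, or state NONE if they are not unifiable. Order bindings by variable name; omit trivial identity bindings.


{y ↦ (t)}


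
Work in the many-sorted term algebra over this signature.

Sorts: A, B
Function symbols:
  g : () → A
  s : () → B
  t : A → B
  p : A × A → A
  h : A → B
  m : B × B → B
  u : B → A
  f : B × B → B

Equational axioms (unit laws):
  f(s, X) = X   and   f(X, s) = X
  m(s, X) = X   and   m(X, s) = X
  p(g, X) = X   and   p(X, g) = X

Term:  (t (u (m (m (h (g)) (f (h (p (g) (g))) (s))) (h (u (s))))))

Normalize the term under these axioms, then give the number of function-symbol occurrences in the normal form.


size = 11

1. (t (u (m (m (h (g)) (f (h (p (g) (g))) (s))) (h (u (s))))))  →  (t (u (m (m (h (g)) (h (p (g) (g)))) (h (u (s))))))
2. (t (u (m (m (h (g)) (h (p (g) (g)))) (h (u (s))))))  →  (t (u (m (m (h (g)) (h (g))) (h (u (s))))))
normal form: (t (u (m (m (h (g)) (h (g))) (h (u (s))))))


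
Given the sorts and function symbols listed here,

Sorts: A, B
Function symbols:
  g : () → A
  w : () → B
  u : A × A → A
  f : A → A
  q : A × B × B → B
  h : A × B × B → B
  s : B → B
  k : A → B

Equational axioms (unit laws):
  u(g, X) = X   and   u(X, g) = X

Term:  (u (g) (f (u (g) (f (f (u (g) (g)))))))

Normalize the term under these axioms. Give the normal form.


1. (u (g) (f (u (g) (f (f (u (g) (g)))))))  →  (f (u (g) (f (f (u (g) (g))))))
2. (f (u (g) (f (f (u (g) (g))))))  →  (f (f (f (u (g) (g)))))
3. (f (f (f (u (g) (g)))))  →  (f (f (f (g))))

normal form = (f (f (f (g))))


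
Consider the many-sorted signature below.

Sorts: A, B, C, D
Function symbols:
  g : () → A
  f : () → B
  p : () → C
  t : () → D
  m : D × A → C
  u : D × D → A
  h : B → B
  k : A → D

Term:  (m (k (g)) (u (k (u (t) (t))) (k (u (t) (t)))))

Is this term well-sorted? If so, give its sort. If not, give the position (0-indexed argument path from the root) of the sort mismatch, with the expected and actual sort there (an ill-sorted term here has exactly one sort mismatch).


well-sorted; sort = C

    (g) : A
  (k (g)) : D
        (t) : D
        (t) : D
      (u (t) (t)) : A
    (k (u (t) (t))) : D
        (t) : D
        (t) : D
      (u (t) (t)) : A
    (k (u (t) (t))) : D
  (u (k (u (t) (t))) (k (u (t) (t)))) : A
(m (k (g)) (u (k (u (t) (t))) (k (u (t) (t))))) : C


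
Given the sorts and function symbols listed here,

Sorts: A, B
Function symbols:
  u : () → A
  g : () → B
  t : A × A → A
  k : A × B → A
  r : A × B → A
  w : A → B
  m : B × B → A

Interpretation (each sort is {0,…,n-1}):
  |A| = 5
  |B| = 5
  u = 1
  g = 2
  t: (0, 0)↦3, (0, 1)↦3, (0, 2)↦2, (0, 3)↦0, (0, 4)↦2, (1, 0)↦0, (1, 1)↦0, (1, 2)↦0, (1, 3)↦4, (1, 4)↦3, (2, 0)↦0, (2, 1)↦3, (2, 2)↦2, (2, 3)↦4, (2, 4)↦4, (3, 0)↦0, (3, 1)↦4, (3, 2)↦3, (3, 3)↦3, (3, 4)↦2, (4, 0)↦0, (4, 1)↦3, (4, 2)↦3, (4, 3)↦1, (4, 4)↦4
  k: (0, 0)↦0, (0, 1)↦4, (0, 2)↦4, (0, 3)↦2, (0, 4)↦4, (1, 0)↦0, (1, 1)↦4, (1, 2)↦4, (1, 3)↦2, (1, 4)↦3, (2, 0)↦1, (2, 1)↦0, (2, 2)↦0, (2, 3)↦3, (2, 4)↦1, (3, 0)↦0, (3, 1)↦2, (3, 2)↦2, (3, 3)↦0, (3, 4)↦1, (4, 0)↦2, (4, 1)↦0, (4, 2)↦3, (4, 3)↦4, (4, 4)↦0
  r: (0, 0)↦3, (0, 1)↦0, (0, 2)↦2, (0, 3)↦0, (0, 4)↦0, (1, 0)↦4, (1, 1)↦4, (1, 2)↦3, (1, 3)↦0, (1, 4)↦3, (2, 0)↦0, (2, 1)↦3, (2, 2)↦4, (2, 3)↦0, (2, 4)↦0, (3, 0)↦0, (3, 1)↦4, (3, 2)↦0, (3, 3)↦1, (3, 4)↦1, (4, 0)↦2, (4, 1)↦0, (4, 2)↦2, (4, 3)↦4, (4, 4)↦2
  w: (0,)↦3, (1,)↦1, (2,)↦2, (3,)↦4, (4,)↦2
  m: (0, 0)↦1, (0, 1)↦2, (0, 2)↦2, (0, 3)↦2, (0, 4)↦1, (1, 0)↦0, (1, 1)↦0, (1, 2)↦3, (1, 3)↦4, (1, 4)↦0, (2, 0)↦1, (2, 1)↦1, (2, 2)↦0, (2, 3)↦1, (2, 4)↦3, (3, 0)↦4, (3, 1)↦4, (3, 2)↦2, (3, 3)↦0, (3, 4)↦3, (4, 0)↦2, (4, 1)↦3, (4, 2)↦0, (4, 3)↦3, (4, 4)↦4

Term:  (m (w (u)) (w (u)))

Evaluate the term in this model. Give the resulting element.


value = 0

  u = 1
  (w (u)) = w(1,) = 1
  u = 1
  (w (u)) = w(1,) = 1
  (m (w (u)) (w (u))) = m(1, 1) = 0


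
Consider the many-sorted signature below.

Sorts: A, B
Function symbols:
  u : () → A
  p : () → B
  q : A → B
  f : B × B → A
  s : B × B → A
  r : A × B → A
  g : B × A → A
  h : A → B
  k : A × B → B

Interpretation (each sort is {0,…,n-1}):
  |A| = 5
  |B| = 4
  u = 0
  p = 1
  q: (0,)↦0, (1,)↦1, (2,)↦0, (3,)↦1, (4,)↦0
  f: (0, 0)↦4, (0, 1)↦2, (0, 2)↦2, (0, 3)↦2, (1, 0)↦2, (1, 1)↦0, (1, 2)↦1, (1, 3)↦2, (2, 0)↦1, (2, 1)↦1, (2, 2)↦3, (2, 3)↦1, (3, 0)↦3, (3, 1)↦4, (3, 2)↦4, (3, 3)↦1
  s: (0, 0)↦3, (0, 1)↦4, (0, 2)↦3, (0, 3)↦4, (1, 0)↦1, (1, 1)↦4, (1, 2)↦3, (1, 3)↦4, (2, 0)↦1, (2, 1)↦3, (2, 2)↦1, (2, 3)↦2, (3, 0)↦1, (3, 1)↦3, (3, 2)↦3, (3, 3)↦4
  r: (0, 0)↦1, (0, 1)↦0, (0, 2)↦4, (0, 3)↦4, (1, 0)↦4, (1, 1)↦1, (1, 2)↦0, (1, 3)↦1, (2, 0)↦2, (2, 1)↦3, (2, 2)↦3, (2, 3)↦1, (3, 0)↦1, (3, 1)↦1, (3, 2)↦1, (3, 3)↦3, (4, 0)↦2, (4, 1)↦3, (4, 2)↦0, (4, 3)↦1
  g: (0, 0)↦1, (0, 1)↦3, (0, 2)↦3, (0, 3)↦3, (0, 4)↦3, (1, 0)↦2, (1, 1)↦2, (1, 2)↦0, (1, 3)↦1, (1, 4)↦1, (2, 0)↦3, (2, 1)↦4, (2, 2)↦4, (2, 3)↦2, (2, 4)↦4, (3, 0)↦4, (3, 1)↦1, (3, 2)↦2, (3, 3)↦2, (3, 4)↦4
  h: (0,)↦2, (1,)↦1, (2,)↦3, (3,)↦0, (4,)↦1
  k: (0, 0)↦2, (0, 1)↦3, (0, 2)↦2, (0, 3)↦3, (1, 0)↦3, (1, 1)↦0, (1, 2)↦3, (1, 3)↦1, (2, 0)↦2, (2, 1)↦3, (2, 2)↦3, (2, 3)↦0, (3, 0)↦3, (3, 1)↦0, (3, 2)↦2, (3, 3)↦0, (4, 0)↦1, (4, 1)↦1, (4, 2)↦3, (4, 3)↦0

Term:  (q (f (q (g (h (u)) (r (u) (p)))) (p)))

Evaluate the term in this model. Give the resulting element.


value = 0

  u = 0
  (h (u)) = h(0,) = 2
  u = 0
  p = 1
  (r (u) (p)) = r(0, 1) = 0
  (g (h (u)) (r (u) (p))) = g(2, 0) = 3
  (q (g (h (u)) (r (u) (p)))) = q(3,) = 1
  p = 1
  (f (q (g (h (u)) (r (u) (p)))) (p)) = f(1, 1) = 0
  (q (f (q (g (h (u)) (r (u) (p)))) (p))) = q(0,) = 0


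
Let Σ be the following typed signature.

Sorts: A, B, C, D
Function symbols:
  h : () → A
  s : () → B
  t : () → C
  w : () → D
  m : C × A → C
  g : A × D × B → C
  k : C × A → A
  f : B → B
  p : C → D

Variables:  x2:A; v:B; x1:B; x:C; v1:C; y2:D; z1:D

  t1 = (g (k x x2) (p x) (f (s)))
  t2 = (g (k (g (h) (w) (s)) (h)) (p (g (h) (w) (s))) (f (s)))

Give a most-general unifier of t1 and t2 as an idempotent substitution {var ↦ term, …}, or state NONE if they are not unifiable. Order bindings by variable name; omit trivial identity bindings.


{x ↦ (g (h) (w) (s)), x2 ↦ (h)}


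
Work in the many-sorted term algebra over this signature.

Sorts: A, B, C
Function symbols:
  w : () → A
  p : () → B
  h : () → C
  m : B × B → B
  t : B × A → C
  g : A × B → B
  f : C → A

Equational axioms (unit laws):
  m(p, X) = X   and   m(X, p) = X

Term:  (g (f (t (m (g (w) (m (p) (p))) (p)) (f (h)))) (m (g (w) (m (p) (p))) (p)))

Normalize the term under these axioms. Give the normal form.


normal form = (g (f (t (g (w) (p)) (f (h)))) (g (w) (p)))

1. (g (f (t (m (g (w) (m (p) (p))) (p)) (f (h)))) (m (g (w) (m (p) (p))) (p)))  →  (g (f (t (g (w) (m (p) (p))) (f (h)))) (m (g (w) (m (p) (p))) (p)))
2. (g (f (t (g (w) (m (p) (p))) (f (h)))) (m (g (w) (m (p) (p))) (p)))  →  (g (f (t (g (w) (p)) (f (h)))) (m (g (w) (m (p) (p))) (p)))
3. (g (f (t (g (w) (p)) (f (h)))) (m (g (w) (m (p) (p))) (p)))  →  (g (f (t (g (w) (p)) (f (h)))) (g (w) (m (p) (p))))
4. (g (f (t (g (w) (p)) (f (h)))) (g (w) (m (p) (p))))  →  (g (f (t (g (w) (p)) (f (h)))) (g (w) (p)))


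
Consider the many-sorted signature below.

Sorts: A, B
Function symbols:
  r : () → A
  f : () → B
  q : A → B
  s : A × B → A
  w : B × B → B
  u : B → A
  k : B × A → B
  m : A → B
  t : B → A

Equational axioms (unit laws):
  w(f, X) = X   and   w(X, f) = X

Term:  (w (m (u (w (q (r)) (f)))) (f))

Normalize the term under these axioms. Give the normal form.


1. (w (m (u (w (q (r)) (f)))) (f))  →  (m (u (w (q (r)) (f))))
2. (m (u (w (q (r)) (f))))  →  (m (u (q (r))))

normal form = (m (u (q (r))))


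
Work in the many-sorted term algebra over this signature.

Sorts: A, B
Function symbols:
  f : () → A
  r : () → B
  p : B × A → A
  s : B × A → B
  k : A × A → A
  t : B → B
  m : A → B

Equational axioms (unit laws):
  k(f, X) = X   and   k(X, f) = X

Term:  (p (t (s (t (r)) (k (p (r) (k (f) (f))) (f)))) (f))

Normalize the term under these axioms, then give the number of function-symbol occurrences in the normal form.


size = 9

1. (p (t (s (t (r)) (k (p (r) (k (f) (f))) (f)))) (f))  →  (p (t (s (t (r)) (p (r) (k (f) (f))))) (f))
2. (p (t (s (t (r)) (p (r) (k (f) (f))))) (f))  →  (p (t (s (t (r)) (p (r) (f)))) (f))
normal form: (p (t (s (t (r)) (p (r) (f)))) (f))


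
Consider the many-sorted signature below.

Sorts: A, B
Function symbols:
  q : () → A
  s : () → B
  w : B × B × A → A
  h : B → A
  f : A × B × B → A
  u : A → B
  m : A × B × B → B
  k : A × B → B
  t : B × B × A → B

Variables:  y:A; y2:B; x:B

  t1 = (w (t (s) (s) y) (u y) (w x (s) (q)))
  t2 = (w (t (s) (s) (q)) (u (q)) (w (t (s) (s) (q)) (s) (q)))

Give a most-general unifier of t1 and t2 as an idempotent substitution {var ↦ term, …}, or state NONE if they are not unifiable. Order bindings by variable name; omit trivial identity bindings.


{x ↦ (t (s) (s) (q)), y ↦ (q)}


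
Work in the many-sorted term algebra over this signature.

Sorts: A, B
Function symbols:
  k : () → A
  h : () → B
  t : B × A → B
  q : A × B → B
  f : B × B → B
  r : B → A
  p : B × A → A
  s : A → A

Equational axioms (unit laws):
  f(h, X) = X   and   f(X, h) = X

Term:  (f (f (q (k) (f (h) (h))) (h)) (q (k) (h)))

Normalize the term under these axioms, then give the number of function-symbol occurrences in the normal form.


1. (f (f (q (k) (f (h) (h))) (h)) (q (k) (h)))  →  (f (q (k) (f (h) (h))) (q (k) (h)))
2. (f (q (k) (f (h) (h))) (q (k) (h)))  →  (f (q (k) (h)) (q (k) (h)))
normal form: (f (q (k) (h)) (q (k) (h)))

size = 7


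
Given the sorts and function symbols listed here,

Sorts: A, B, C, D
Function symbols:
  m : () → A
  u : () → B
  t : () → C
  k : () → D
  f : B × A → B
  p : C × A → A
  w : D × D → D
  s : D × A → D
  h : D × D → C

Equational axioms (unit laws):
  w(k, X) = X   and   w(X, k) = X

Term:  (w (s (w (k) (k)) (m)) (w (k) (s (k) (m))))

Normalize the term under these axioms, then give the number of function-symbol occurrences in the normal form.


1. (w (s (w (k) (k)) (m)) (w (k) (s (k) (m))))  →  (w (s (k) (m)) (w (k) (s (k) (m))))
2. (w (s (k) (m)) (w (k) (s (k) (m))))  →  (w (s (k) (m)) (s (k) (m)))
normal form: (w (s (k) (m)) (s (k) (m)))

size = 7


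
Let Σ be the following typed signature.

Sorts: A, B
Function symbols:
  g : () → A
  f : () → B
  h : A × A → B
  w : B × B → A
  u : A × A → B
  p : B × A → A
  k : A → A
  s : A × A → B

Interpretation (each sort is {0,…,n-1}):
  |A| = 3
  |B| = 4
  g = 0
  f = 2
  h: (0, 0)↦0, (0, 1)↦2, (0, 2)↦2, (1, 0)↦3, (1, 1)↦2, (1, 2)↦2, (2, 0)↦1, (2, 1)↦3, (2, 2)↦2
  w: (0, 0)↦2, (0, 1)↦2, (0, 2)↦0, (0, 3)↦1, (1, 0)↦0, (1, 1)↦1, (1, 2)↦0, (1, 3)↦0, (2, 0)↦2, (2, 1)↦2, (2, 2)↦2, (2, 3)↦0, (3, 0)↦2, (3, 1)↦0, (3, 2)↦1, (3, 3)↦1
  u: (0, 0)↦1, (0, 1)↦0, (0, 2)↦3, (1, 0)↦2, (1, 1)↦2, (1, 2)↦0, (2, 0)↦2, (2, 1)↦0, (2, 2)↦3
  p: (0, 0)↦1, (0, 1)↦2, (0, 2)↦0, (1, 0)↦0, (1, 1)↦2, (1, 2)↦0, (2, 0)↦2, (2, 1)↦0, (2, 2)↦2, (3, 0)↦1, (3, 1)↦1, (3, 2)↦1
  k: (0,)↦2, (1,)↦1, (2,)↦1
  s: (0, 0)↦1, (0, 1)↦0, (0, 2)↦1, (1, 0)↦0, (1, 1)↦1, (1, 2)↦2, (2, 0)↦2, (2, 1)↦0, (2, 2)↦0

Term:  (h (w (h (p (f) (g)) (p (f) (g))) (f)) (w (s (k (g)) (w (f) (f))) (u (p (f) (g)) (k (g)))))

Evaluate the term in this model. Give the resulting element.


  f = 2
  g = 0
  (p (f) (g)) = p(2, 0) = 2
  f = 2
  g = 0
  (p (f) (g)) = p(2, 0) = 2
  (h (p (f) (g)) (p (f) (g))) = h(2, 2) = 2
  f = 2
  (w (h (p (f) (g)) (p (f) (g))) (f)) = w(2, 2) = 2
  g = 0
  (k (g)) = k(0,) = 2
  f = 2
  f = 2
  (w (f) (f)) = w(2, 2) = 2
  (s (k (g)) (w (f) (f))) = s(2, 2) = 0
  f = 2
  g = 0
  (p (f) (g)) = p(2, 0) = 2
  g = 0
  (k (g)) = k(0,) = 2
  (u (p (f) (g)) (k (g))) = u(2, 2) = 3
  (w (s (k (g)) (w (f) (f))) (u (p (f) (g)) (k (g)))) = w(0, 3) = 1
  (h (w (h (p (f) (g)) (p (f) (g))) (f)) (w (s (k (g)) (w (f) (f))) (u (p (f) (g)) (k (g))))) = h(2, 1) = 3

value = 3


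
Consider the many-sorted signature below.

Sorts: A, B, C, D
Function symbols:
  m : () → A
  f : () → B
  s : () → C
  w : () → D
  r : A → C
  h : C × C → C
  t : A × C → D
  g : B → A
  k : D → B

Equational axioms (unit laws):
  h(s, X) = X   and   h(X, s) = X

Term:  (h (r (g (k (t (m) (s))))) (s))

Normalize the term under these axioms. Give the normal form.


normal form = (r (g (k (t (m) (s)))))

1. (h (r (g (k (t (m) (s))))) (s))  →  (r (g (k (t (m) (s)))))


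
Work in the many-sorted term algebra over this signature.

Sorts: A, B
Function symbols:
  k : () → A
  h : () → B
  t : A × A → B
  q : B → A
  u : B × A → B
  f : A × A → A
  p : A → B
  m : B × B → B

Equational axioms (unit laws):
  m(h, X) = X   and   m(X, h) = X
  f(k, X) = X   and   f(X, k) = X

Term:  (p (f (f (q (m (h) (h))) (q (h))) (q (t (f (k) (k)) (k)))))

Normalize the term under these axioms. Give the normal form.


normal form = (p (f (f (q (h)) (q (h))) (q (t (k) (k)))))

1. (p (f (f (q (m (h) (h))) (q (h))) (q (t (f (k) (k)) (k)))))  →  (p (f (f (q (h)) (q (h))) (q (t (f (k) (k)) (k)))))
2. (p (f (f (q (h)) (q (h))) (q (t (f (k) (k)) (k)))))  →  (p (f (f (q (h)) (q (h))) (q (t (k) (k)))))


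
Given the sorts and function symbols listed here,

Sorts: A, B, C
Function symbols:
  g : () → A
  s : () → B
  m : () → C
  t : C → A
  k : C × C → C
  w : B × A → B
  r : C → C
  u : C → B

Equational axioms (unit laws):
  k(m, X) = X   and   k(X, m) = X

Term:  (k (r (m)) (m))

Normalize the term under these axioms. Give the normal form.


1. (k (r (m)) (m))  →  (r (m))

normal form = (r (m))


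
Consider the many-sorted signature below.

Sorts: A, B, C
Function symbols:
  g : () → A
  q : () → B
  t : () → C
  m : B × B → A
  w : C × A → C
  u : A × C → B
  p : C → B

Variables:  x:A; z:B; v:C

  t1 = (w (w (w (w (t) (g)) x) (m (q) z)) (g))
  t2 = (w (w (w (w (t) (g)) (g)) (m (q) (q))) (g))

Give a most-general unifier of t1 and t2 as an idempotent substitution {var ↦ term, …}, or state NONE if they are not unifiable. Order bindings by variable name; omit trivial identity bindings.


{x ↦ (g), z ↦ (q)}


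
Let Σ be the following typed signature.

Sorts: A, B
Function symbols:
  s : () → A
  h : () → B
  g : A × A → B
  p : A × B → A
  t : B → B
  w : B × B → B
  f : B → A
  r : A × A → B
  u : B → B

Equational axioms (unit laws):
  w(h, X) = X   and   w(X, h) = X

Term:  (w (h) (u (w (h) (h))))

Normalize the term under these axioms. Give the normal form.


normal form = (u (h))

1. (w (h) (u (w (h) (h))))  →  (u (w (h) (h)))
2. (u (w (h) (h)))  →  (u (h))


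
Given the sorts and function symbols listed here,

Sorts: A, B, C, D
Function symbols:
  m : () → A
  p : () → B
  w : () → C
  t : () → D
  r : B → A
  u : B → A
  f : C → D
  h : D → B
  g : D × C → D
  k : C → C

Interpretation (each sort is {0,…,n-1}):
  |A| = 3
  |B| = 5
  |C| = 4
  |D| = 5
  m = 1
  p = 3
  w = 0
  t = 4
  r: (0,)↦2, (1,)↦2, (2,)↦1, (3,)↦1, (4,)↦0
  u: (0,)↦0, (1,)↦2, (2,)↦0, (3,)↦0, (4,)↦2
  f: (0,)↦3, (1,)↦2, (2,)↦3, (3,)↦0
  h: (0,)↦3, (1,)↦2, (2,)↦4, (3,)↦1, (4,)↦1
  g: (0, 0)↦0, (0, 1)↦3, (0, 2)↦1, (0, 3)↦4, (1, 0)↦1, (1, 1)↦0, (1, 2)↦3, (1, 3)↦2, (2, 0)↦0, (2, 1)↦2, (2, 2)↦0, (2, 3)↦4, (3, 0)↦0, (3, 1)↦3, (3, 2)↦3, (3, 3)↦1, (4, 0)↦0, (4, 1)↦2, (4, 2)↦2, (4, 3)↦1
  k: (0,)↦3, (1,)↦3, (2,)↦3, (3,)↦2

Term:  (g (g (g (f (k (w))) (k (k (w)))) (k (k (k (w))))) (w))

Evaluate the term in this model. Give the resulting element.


value = 0

  w = 0
  (k (w)) = k(0,) = 3
  (f (k (w))) = f(3,) = 0
  w = 0
  (k (w)) = k(0,) = 3
  (k (k (w))) = k(3,) = 2
  (g (f (k (w))) (k (k (w)))) = g(0, 2) = 1
  w = 0
  (k (w)) = k(0,) = 3
  (k (k (w))) = k(3,) = 2
  (k (k (k (w)))) = k(2,) = 3
  (g (g (f (k (w))) (k (k (w)))) (k (k (k (w))))) = g(1, 3) = 2
  w = 0
  (g (g (g (f (k (w))) (k (k (w)))) (k (k (k (w))))) (w)) = g(2, 0) = 0


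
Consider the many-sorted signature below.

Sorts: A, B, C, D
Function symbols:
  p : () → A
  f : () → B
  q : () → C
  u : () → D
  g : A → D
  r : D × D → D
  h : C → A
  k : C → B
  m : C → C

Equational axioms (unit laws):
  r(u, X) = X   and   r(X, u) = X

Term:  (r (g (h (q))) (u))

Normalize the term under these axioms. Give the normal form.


1. (r (g (h (q))) (u))  →  (g (h (q)))

normal form = (g (h (q)))


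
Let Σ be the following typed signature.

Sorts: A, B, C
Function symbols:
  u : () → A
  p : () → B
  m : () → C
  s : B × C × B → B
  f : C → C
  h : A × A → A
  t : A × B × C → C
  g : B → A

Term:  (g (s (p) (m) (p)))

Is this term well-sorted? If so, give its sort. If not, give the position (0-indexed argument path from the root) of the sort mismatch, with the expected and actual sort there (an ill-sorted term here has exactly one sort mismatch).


    (p) : B
    (m) : C
    (p) : B
  (s (p) (m) (p)) : B
(g (s (p) (m) (p))) : A

well-sorted; sort = A


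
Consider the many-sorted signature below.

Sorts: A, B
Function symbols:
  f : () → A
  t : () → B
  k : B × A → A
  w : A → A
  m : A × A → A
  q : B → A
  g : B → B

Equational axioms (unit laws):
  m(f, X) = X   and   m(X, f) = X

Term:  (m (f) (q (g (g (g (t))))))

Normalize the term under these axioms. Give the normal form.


normal form = (q (g (g (g (t)))))

1. (m (f) (q (g (g (g (t))))))  →  (q (g (g (g (t)))))


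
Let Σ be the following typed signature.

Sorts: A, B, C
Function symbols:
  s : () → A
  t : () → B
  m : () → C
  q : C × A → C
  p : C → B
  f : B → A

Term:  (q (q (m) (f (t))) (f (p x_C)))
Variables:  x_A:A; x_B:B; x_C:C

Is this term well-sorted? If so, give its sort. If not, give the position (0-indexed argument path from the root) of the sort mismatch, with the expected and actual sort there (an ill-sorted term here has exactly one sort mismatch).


    (m) : C
      (t) : B
    (f (t)) : A
  (q (m) (f (t))) : C
      x_C : C
    (p x_C) : B
  (f (p x_C)) : A
(q (q (m) (f (t))) (f (p x_C))) : C

well-sorted; sort = C


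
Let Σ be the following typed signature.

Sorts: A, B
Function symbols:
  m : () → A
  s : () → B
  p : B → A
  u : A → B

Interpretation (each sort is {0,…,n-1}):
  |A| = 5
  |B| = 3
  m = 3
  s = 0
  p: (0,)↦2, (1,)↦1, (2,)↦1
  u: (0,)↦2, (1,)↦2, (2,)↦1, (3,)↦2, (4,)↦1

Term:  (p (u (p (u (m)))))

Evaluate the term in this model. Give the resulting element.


  m = 3
  (u (m)) = u(3,) = 2
  (p (u (m))) = p(2,) = 1
  (u (p (u (m)))) = u(1,) = 2
  (p (u (p (u (m))))) = p(2,) = 1

value = 1


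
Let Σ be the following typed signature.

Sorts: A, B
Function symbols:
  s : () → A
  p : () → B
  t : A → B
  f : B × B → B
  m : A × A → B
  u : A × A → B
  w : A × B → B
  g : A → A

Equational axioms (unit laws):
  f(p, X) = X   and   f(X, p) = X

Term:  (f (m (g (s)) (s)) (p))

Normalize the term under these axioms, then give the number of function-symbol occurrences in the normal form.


size = 4

1. (f (m (g (s)) (s)) (p))  →  (m (g (s)) (s))
normal form: (m (g (s)) (s))


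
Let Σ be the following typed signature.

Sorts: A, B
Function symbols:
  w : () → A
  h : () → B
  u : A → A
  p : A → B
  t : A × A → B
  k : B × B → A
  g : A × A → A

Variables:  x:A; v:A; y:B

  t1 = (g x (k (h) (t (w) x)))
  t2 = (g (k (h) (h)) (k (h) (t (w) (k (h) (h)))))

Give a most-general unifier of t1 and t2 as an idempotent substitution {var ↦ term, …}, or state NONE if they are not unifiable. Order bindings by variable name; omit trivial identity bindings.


{x ↦ (k (h) (h))}


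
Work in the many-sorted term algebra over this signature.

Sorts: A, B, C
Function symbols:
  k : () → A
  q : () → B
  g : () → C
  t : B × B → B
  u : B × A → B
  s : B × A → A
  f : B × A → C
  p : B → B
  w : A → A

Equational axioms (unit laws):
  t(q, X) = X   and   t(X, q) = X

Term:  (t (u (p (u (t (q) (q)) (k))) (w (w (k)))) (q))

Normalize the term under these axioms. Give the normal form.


normal form = (u (p (u (q) (k))) (w (w (k))))

1. (t (u (p (u (t (q) (q)) (k))) (w (w (k)))) (q))  →  (u (p (u (t (q) (q)) (k))) (w (w (k))))
2. (u (p (u (t (q) (q)) (k))) (w (w (k))))  →  (u (p (u (q) (k))) (w (w (k))))


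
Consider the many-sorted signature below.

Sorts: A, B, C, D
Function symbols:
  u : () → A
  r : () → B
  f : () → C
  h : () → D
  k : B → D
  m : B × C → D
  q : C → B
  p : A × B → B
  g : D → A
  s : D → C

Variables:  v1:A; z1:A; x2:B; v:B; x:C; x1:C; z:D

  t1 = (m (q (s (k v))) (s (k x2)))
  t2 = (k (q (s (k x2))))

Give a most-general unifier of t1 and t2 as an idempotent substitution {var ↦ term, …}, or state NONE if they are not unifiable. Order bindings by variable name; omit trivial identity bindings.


head clash or occurs-check failure — not unifiable

NONE (not unifiable)


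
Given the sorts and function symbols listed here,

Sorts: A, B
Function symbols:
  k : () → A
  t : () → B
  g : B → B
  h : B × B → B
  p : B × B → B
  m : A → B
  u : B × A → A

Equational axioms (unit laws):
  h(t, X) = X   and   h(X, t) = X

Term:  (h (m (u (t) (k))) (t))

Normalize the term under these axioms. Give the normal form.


normal form = (m (u (t) (k)))

1. (h (m (u (t) (k))) (t))  →  (m (u (t) (k)))


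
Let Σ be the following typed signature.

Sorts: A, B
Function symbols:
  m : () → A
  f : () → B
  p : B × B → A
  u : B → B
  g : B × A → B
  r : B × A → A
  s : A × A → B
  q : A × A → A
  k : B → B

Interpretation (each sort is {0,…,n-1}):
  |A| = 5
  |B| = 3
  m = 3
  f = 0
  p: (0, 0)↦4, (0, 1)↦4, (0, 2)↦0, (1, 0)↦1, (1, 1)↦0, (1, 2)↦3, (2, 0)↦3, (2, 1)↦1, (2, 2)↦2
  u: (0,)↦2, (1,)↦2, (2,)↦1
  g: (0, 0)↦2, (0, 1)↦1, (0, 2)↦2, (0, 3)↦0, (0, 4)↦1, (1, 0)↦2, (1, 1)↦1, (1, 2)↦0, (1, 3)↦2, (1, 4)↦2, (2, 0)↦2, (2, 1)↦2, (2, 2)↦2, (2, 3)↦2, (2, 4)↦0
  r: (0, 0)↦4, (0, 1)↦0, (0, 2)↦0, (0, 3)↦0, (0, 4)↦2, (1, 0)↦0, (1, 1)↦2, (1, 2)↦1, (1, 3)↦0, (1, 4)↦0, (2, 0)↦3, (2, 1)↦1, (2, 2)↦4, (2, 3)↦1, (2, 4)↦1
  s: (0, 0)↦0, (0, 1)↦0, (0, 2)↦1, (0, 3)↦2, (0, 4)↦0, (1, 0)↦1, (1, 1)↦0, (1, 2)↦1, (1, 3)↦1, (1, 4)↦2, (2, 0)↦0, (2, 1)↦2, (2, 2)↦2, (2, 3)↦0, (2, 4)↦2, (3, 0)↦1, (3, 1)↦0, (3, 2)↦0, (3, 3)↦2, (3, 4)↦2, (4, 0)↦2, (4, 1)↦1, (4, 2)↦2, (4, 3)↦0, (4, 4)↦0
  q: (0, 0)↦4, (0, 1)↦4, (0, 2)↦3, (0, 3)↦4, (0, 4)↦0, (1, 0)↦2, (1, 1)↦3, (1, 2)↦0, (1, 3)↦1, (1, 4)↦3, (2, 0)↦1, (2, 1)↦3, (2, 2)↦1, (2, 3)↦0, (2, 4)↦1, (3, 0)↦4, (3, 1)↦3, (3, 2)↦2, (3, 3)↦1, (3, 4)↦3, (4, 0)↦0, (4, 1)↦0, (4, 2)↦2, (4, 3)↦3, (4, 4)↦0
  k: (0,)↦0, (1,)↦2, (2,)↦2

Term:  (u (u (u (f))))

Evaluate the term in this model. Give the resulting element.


  f = 0
  (u (f)) = u(0,) = 2
  (u (u (f))) = u(2,) = 1
  (u (u (u (f)))) = u(1,) = 2

value = 2


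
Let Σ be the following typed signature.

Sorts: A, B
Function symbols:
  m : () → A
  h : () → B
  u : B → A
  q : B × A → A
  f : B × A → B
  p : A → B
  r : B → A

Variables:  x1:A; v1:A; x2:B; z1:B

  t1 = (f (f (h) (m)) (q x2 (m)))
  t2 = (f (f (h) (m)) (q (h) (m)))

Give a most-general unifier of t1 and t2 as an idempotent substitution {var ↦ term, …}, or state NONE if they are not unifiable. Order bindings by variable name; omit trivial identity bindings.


{x2 ↦ (h)}


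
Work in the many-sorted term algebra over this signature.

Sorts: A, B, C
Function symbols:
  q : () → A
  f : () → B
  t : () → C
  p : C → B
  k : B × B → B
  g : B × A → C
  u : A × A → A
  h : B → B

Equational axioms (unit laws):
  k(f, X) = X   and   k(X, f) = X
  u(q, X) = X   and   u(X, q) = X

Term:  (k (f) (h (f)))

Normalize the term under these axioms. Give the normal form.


normal form = (h (f))

1. (k (f) (h (f)))  →  (h (f))


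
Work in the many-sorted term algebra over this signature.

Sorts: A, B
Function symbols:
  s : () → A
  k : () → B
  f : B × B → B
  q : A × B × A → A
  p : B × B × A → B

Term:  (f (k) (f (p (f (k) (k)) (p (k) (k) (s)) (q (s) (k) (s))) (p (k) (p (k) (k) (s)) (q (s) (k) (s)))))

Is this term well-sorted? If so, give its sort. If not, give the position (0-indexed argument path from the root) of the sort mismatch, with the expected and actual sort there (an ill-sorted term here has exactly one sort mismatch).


  (k) : B
        (k) : B
        (k) : B
      (f (k) (k)) : B
        (k) : B
        (k) : B
        (s) : A
      (p (k) (k) (s)) : B
        (s) : A
        (k) : B
        (s) : A
      (q (s) (k) (s)) : A
    (p (f (k) (k)) (p (k) (k) (s)) (q (s) (k) (s))) : B
      (k) : B
        (k) : B
        (k) : B
        (s) : A
      (p (k) (k) (s)) : B
        (s) : A
        (k) : B
        (s) : A
      (q (s) (k) (s)) : A
    (p (k) (p (k) (k) (s)) (q (s) (k) (s))) : B
  (f (p (f (k) (k)) (p (k) (k) (s)) (q (s) (k) (s))) (p (k) (p (k) (k) (s)) (q (s) (k) (s)))) : B
(f (k) (f (p (f (k) (k)) (p (k) (k) (s)) (q (s) (k) (s))) (p (k) (p (k) (k) (s)) (q (s) (k) (s))))) : B

well-sorted; sort = B


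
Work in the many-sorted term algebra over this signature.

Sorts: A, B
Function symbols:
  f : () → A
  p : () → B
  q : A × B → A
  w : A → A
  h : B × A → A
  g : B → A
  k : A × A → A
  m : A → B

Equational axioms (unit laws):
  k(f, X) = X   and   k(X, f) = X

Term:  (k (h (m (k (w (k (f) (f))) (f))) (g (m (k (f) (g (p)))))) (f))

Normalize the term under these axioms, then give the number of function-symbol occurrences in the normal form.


size = 8

1. (k (h (m (k (w (k (f) (f))) (f))) (g (m (k (f) (g (p)))))) (f))  →  (h (m (k (w (k (f) (f))) (f))) (g (m (k (f) (g (p))))))
2. (h (m (k (w (k (f) (f))) (f))) (g (m (k (f) (g (p))))))  →  (h (m (w (k (f) (f)))) (g (m (k (f) (g (p))))))
3. (h (m (w (k (f) (f)))) (g (m (k (f) (g (p))))))  →  (h (m (w (f))) (g (m (k (f) (g (p))))))
4. (h (m (w (f))) (g (m (k (f) (g (p))))))  →  (h (m (w (f))) (g (m (g (p)))))
normal form: (h (m (w (f))) (g (m (g (p)))))


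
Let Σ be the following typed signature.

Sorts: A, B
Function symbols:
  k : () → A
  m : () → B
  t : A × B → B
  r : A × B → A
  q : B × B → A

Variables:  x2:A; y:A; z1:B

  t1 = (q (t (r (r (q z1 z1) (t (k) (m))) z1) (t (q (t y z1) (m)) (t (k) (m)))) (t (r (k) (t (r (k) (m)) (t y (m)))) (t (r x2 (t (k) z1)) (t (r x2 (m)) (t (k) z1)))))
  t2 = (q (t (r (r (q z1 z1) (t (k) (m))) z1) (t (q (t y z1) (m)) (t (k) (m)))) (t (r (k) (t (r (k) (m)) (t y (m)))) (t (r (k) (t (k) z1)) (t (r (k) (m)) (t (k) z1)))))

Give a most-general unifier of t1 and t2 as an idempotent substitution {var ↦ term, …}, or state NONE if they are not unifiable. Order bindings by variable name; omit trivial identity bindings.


{x2 ↦ (k)}


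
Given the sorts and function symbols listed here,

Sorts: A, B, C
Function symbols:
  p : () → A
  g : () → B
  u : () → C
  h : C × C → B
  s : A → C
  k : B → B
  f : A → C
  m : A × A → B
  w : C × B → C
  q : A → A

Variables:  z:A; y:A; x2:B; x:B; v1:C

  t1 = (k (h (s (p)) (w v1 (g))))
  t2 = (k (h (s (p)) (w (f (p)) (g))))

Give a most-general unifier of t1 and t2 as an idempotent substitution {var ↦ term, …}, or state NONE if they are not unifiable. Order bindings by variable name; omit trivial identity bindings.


{v1 ↦ (f (p))}


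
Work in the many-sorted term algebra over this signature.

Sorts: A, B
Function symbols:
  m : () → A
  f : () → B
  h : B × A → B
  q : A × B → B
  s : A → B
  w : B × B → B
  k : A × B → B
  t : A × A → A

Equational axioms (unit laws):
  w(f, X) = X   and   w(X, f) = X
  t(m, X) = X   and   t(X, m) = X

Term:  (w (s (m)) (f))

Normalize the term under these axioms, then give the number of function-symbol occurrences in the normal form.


size = 2

1. (w (s (m)) (f))  →  (s (m))
normal form: (s (m))


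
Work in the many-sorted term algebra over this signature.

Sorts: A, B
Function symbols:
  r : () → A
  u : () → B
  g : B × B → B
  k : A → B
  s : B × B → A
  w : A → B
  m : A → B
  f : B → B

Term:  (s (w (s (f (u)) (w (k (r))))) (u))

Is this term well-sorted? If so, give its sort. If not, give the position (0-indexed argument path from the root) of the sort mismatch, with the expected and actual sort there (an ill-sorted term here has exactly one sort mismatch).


        (u) : B
      (f (u)) : B
          (r) : A
        (k (r)) : B
      (w (k (r))) : ✗ arg 0 at [0, 0, 1, 0] has sort B, expected A
  (u) : B

ill-sorted at position [0, 0, 1, 0]: expected A, got B


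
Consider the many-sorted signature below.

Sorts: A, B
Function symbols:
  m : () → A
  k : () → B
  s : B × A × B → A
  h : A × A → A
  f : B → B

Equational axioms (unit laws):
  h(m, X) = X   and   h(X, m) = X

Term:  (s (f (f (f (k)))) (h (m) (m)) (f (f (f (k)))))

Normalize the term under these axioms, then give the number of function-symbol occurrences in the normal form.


size = 10

1. (s (f (f (f (k)))) (h (m) (m)) (f (f (f (k)))))  →  (s (f (f (f (k)))) (m) (f (f (f (k)))))
normal form: (s (f (f (f (k)))) (m) (f (f (f (k)))))


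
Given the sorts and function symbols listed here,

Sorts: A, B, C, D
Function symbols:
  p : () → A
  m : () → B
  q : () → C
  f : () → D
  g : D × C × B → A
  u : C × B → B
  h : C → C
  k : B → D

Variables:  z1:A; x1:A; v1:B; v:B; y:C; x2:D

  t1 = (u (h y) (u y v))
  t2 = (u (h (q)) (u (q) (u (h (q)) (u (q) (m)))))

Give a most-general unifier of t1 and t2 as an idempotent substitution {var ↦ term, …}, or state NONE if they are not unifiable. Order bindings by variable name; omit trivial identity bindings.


{v ↦ (u (h (q)) (u (q) (m))), y ↦ (q)}


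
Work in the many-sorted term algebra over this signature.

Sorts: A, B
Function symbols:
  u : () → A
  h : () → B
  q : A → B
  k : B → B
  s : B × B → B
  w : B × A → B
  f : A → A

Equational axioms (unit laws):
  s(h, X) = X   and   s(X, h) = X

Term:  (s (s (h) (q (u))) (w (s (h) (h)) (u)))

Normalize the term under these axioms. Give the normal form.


1. (s (s (h) (q (u))) (w (s (h) (h)) (u)))  →  (s (q (u)) (w (s (h) (h)) (u)))
2. (s (q (u)) (w (s (h) (h)) (u)))  →  (s (q (u)) (w (h) (u)))

normal form = (s (q (u)) (w (h) (u)))


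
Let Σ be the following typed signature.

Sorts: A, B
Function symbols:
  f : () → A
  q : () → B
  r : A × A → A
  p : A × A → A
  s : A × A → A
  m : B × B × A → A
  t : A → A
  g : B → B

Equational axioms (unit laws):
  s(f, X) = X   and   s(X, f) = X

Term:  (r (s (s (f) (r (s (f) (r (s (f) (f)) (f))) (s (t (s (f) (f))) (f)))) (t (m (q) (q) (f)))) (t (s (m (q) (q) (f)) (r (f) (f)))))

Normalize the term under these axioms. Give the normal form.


normal form = (r (s (r (r (f) (f)) (t (f))) (t (m (q) (q) (f)))) (t (s (m (q) (q) (f)) (r (f) (f)))))

1. (r (s (s (f) (r (s (f) (r (s (f) (f)) (f))) (s (t (s (f) (f))) (f)))) (t (m (q) (q) (f)))) (t (s (m (q) (q) (f)) (r (f) (f)))))  →  (r (s (r (s (f) (r (s (f) (f)) (f))) (s (t (s (f) (f))) (f))) (t (m (q) (q) (f)))) (t (s (m (q) (q) (f)) (r (f) (f)))))
2. (r (s (r (s (f) (r (s (f) (f)) (f))) (s (t (s (f) (f))) (f))) (t (m (q) (q) (f)))) (t (s (m (q) (q) (f)) (r (f) (f)))))  →  (r (s (r (r (s (f) (f)) (f)) (s (t (s (f) (f))) (f))) (t (m (q) (q) (f)))) (t (s (m (q) (q) (f)) (r (f) (f)))))
3. (r (s (r (r (s (f) (f)) (f)) (s (t (s (f) (f))) (f))) (t (m (q) (q) (f)))) (t (s (m (q) (q) (f)) (r (f) (f)))))  →  (r (s (r (r (f) (f)) (s (t (s (f) (f))) (f))) (t (m (q) (q) (f)))) (t (s (m (q) (q) (f)) (r (f) (f)))))
4. (r (s (r (r (f) (f)) (s (t (s (f) (f))) (f))) (t (m (q) (q) (f)))) (t (s (m (q) (q) (f)) (r (f) (f)))))  →  (r (s (r (r (f) (f)) (t (s (f) (f)))) (t (m (q) (q) (f)))) (t (s (m (q) (q) (f)) (r (f) (f)))))
5. (r (s (r (r (f) (f)) (t (s (f) (f)))) (t (m (q) (q) (f)))) (t (s (m (q) (q) (f)) (r (f) (f)))))  →  (r (s (r (r (f) (f)) (t (f))) (t (m (q) (q) (f)))) (t (s (m (q) (q) (f)) (r (f) (f)))))


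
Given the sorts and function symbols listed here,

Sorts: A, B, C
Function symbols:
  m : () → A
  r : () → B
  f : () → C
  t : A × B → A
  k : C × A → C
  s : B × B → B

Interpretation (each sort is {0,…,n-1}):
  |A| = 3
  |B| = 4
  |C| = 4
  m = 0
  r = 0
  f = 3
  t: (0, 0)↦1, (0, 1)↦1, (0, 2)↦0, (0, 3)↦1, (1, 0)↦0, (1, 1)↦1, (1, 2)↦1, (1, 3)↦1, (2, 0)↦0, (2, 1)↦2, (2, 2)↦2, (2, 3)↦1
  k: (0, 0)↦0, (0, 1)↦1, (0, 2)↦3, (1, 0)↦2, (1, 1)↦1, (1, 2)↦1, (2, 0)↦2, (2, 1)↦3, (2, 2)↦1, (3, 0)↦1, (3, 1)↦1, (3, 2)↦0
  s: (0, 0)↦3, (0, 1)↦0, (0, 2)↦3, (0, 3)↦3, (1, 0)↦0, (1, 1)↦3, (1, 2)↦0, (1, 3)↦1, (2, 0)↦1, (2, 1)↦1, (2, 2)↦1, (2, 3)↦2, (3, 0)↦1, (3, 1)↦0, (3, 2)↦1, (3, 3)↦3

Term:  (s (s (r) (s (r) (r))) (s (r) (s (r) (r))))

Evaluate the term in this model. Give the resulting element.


  r = 0
  r = 0
  r = 0
  (s (r) (r)) = s(0, 0) = 3
  (s (r) (s (r) (r))) = s(0, 3) = 3
  r = 0
  r = 0
  r = 0
  (s (r) (r)) = s(0, 0) = 3
  (s (r) (s (r) (r))) = s(0, 3) = 3
  (s (s (r) (s (r) (r))) (s (r) (s (r) (r)))) = s(3, 3) = 3

value = 3


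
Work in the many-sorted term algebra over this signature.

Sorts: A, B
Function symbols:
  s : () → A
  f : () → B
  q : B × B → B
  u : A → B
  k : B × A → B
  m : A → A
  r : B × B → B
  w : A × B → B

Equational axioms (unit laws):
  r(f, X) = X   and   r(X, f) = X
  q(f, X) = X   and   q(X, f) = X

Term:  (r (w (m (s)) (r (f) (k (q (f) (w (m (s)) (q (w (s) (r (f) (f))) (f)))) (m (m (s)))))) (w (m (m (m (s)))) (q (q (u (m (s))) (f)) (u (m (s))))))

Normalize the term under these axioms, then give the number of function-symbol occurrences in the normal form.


size = 26

1. (r (w (m (s)) (r (f) (k (q (f) (w (m (s)) (q (w (s) (r (f) (f))) (f)))) (m (m (s)))))) (w (m (m (m (s)))) (q (q (u (m (s))) (f)) (u (m (s))))))  →  (r (w (m (s)) (k (q (f) (w (m (s)) (q (w (s) (r (f) (f))) (f)))) (m (m (s))))) (w (m (m (m (s)))) (q (q (u (m (s))) (f)) (u (m (s))))))
2. (r (w (m (s)) (k (q (f) (w (m (s)) (q (w (s) (r (f) (f))) (f)))) (m (m (s))))) (w (m (m (m (s)))) (q (q (u (m (s))) (f)) (u (m (s))))))  →  (r (w (m (s)) (k (w (m (s)) (q (w (s) (r (f) (f))) (f))) (m (m (s))))) (w (m (m (m (s)))) (q (q (u (m (s))) (f)) (u (m (s))))))
3. (r (w (m (s)) (k (w (m (s)) (q (w (s) (r (f) (f))) (f))) (m (m (s))))) (w (m (m (m (s)))) (q (q (u (m (s))) (f)) (u (m (s))))))  →  (r (w (m (s)) (k (w (m (s)) (w (s) (r (f) (f)))) (m (m (s))))) (w (m (m (m (s)))) (q (q (u (m (s))) (f)) (u (m (s))))))
4. (r (w (m (s)) (k (w (m (s)) (w (s) (r (f) (f)))) (m (m (s))))) (w (m (m (m (s)))) (q (q (u (m (s))) (f)) (u (m (s))))))  →  (r (w (m (s)) (k (w (m (s)) (w (s) (f))) (m (m (s))))) (w (m (m (m (s)))) (q (q (u (m (s))) (f)) (u (m (s))))))
5. (r (w (m (s)) (k (w (m (s)) (w (s) (f))) (m (m (s))))) (w (m (m (m (s)))) (q (q (u (m (s))) (f)) (u (m (s))))))  →  (r (w (m (s)) (k (w (m (s)) (w (s) (f))) (m (m (s))))) (w (m (m (m (s)))) (q (u (m (s))) (u (m (s))))))
normal form: (r (w (m (s)) (k (w (m (s)) (w (s) (f))) (m (m (s))))) (w (m (m (m (s)))) (q (u (m (s))) (u (m (s))))))


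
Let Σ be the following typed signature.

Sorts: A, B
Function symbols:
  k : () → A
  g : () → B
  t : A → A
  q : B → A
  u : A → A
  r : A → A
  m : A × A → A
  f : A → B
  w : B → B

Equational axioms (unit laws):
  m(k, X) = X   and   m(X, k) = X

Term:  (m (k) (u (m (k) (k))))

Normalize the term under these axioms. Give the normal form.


normal form = (u (k))

1. (m (k) (u (m (k) (k))))  →  (u (m (k) (k)))
2. (u (m (k) (k)))  →  (u (k))


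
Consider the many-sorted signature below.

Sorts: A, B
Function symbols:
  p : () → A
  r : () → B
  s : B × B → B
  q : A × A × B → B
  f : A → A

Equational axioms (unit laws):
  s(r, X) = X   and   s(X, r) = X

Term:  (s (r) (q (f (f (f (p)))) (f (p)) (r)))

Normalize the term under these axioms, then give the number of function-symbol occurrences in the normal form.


size = 8

1. (s (r) (q (f (f (f (p)))) (f (p)) (r)))  →  (q (f (f (f (p)))) (f (p)) (r))
normal form: (q (f (f (f (p)))) (f (p)) (r))


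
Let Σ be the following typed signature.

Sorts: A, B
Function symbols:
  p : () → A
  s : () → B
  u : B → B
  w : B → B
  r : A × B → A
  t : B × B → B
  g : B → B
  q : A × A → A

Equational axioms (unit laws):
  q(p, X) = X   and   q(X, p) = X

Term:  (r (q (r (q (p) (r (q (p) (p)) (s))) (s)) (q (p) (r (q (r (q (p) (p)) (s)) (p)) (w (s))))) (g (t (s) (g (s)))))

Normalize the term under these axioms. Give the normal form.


normal form = (r (q (r (r (p) (s)) (s)) (r (r (p) (s)) (w (s)))) (g (t (s) (g (s)))))

1. (r (q (r (q (p) (r (q (p) (p)) (s))) (s)) (q (p) (r (q (r (q (p) (p)) (s)) (p)) (w (s))))) (g (t (s) (g (s)))))  →  (r (q (r (r (q (p) (p)) (s)) (s)) (q (p) (r (q (r (q (p) (p)) (s)) (p)) (w (s))))) (g (t (s) (g (s)))))
2. (r (q (r (r (q (p) (p)) (s)) (s)) (q (p) (r (q (r (q (p) (p)) (s)) (p)) (w (s))))) (g (t (s) (g (s)))))  →  (r (q (r (r (p) (s)) (s)) (q (p) (r (q (r (q (p) (p)) (s)) (p)) (w (s))))) (g (t (s) (g (s)))))
3. (r (q (r (r (p) (s)) (s)) (q (p) (r (q (r (q (p) (p)) (s)) (p)) (w (s))))) (g (t (s) (g (s)))))  →  (r (q (r (r (p) (s)) (s)) (r (q (r (q (p) (p)) (s)) (p)) (w (s)))) (g (t (s) (g (s)))))
4. (r (q (r (r (p) (s)) (s)) (r (q (r (q (p) (p)) (s)) (p)) (w (s)))) (g (t (s) (g (s)))))  →  (r (q (r (r (p) (s)) (s)) (r (r (q (p) (p)) (s)) (w (s)))) (g (t (s) (g (s)))))
5. (r (q (r (r (p) (s)) (s)) (r (r (q (p) (p)) (s)) (w (s)))) (g (t (s) (g (s)))))  →  (r (q (r (r (p) (s)) (s)) (r (r (p) (s)) (w (s)))) (g (t (s) (g (s)))))


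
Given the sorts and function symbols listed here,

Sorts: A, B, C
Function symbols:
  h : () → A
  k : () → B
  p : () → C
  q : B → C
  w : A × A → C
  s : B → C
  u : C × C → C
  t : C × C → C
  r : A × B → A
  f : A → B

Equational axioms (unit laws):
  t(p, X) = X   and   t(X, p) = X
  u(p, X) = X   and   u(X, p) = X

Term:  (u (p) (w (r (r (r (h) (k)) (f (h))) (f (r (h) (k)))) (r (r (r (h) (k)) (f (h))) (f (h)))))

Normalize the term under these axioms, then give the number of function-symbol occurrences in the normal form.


1. (u (p) (w (r (r (r (h) (k)) (f (h))) (f (r (h) (k)))) (r (r (r (h) (k)) (f (h))) (f (h)))))  →  (w (r (r (r (h) (k)) (f (h))) (f (r (h) (k)))) (r (r (r (h) (k)) (f (h))) (f (h))))
normal form: (w (r (r (r (h) (k)) (f (h))) (f (r (h) (k)))) (r (r (r (h) (k)) (f (h))) (f (h))))

size = 21


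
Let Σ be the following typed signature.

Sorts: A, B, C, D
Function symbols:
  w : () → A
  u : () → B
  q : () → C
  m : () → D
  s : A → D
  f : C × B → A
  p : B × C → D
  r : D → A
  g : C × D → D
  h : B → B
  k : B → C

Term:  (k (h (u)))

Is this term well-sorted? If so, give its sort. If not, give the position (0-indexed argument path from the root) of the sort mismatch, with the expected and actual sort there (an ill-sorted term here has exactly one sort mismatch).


well-sorted; sort = C

    (u) : B
  (h (u)) : B
(k (h (u))) : C
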